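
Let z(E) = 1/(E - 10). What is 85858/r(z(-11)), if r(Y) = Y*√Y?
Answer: 1803018*I*√21 ≈ 8.2625e+6*I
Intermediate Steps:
z(E) = 1/(-10 + E)
r(Y) = Y^(3/2)
85858/r(z(-11)) = 85858/((1/(-10 - 11))^(3/2)) = 85858/((1/(-21))^(3/2)) = 85858/((-1/21)^(3/2)) = 85858/((-I*√21/441)) = 85858*(21*I*√21) = 1803018*I*√21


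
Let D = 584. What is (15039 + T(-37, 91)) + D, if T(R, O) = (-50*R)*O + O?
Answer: 184064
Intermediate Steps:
T(R, O) = O - 50*O*R (T(R, O) = -50*O*R + O = O - 50*O*R)
(15039 + T(-37, 91)) + D = (15039 + 91*(1 - 50*(-37))) + 584 = (15039 + 91*(1 + 1850)) + 584 = (15039 + 91*1851) + 584 = (15039 + 168441) + 584 = 183480 + 584 = 184064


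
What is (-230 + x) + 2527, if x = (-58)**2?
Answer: 5661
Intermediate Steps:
x = 3364
(-230 + x) + 2527 = (-230 + 3364) + 2527 = 3134 + 2527 = 5661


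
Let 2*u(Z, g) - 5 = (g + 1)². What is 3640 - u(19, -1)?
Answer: 7275/2 ≈ 3637.5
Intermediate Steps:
u(Z, g) = 5/2 + (1 + g)²/2 (u(Z, g) = 5/2 + (g + 1)²/2 = 5/2 + (1 + g)²/2)
3640 - u(19, -1) = 3640 - (5/2 + (1 - 1)²/2) = 3640 - (5/2 + (½)*0²) = 3640 - (5/2 + (½)*0) = 3640 - (5/2 + 0) = 3640 - 1*5/2 = 3640 - 5/2 = 7275/2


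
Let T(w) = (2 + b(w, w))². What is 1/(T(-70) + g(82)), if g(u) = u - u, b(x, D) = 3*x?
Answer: 1/43264 ≈ 2.3114e-5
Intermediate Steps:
g(u) = 0
T(w) = (2 + 3*w)²
1/(T(-70) + g(82)) = 1/((2 + 3*(-70))² + 0) = 1/((2 - 210)² + 0) = 1/((-208)² + 0) = 1/(43264 + 0) = 1/43264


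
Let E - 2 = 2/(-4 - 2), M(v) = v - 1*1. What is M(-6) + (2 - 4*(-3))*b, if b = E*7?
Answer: 469/3 ≈ 156.33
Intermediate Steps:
M(v) = -1 + v (M(v) = v - 1 = -1 + v)
E = 5/3 (E = 2 + 2/(-4 - 2) = 2 + 2/(-6) = 2 + 2*(-⅙) = 2 - ⅓ = 5/3 ≈ 1.6667)
b = 35/3 (b = (5/3)*7 = 35/3 ≈ 11.667)
M(-6) + (2 - 4*(-3))*b = (-1 - 6) + (2 - 4*(-3))*(35/3) = -7 + (2 + 12)*(35/3) = -7 + 14*(35/3) = -7 + 490/3 = 469/3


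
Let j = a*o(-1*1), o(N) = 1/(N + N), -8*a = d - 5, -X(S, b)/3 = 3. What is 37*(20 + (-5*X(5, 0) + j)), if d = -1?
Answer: 19129/8 ≈ 2391.1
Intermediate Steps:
X(S, b) = -9 (X(S, b) = -3*3 = -9)
a = ¾ (a = -(-1 - 5)/8 = -⅛*(-6) = ¾ ≈ 0.75000)
o(N) = 1/(2*N)
j = -3/8 (j = 3*(1/(2*((-1*1))))/4 = 3*((½)/(-1))/4 = 3*((½)*(-1))/4 = (¾)*(-½) = -3/8 ≈ -0.37500)
37*(20 + (-5*X(5, 0) + j)) = 37*(20 + (-5*(-9) - 3/8)) = 37*(20 + (45 - 3/8)) = 37*(20 + 357/8) = 37*(517/8) = 19129/8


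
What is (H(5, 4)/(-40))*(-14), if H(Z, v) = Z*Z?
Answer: 35/4 ≈ 8.7500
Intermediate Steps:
H(Z, v) = Z²
(H(5, 4)/(-40))*(-14) = (5²/(-40))*(-14) = -1/40*25*(-14) = -5/8*(-14) = 35/4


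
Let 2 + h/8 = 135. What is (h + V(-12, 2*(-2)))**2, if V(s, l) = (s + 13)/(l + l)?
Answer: 72437121/64 ≈ 1.1318e+6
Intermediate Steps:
h = 1064 (h = -16 + 8*135 = -16 + 1080 = 1064)
V(s, l) = (13 + s)/(2*l) (V(s, l) = (13 + s)/((2*l)) = (13 + s)*(1/(2*l)) = (13 + s)/(2*l))
(h + V(-12, 2*(-2)))**2 = (1064 + (13 - 12)/(2*((2*(-2)))))**2 = (1064 + (1/2)*1/(-4))**2 = (1064 + (1/2)*(-1/4)*1)**2 = (1064 - 1/8)**2 = (8511/8)**2 = 72437121/64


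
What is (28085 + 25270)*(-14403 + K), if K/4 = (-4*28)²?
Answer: 1908668415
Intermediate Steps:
K = 50176 (K = 4*(-4*28)² = 4*(-112)² = 4*12544 = 50176)
(28085 + 25270)*(-14403 + K) = (28085 + 25270)*(-14403 + 50176) = 53355*35773 = 1908668415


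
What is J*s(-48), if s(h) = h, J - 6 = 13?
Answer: -912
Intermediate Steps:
J = 19 (J = 6 + 13 = 19)
J*s(-48) = 19*(-48) = -912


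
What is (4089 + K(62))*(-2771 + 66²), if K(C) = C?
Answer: 6579335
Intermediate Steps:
(4089 + K(62))*(-2771 + 66²) = (4089 + 62)*(-2771 + 66²) = 4151*(-2771 + 4356) = 4151*1585 = 6579335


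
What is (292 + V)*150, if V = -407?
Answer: -17250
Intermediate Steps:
(292 + V)*150 = (292 - 407)*150 = -115*150 = -17250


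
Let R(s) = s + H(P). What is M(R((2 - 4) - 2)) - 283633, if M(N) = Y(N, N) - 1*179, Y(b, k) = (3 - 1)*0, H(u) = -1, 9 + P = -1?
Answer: -283812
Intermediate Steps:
P = -10 (P = -9 - 1 = -10)
Y(b, k) = 0 (Y(b, k) = 2*0 = 0)
R(s) = -1 + s (R(s) = s - 1 = -1 + s)
M(N) = -179 (M(N) = 0 - 1*179 = 0 - 179 = -179)
M(R((2 - 4) - 2)) - 283633 = -179 - 283633 = -283812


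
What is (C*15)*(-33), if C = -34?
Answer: 16830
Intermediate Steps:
(C*15)*(-33) = -34*15*(-33) = -510*(-33) = 16830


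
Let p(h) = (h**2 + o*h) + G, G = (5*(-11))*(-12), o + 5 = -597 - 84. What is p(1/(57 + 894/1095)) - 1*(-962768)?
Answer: 429044474688707/445336609 ≈ 9.6342e+5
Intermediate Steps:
o = -686 (o = -5 + (-597 - 84) = -5 - 681 = -686)
G = 660 (G = -55*(-12) = 660)
p(h) = 660 + h**2 - 686*h (p(h) = (h**2 - 686*h) + 660 = 660 + h**2 - 686*h)
p(1/(57 + 894/1095)) - 1*(-962768) = (660 + (1/(57 + 894/1095))**2 - 686/(57 + 894/1095)) - 1*(-962768) = (660 + (1/(57 + 894*(1/1095)))**2 - 686/(57 + 894*(1/1095))) + 962768 = (660 + (1/(57 + 298/365))**2 - 686/(57 + 298/365)) + 962768 = (660 + (1/(21103/365))**2 - 686/21103/365) + 962768 = (660 + (365/21103)**2 - 686*365/21103) + 962768 = (660 + 133225/445336609 - 250390/21103) + 962768 = 288638314995/445336609 + 962768 = 429044474688707/445336609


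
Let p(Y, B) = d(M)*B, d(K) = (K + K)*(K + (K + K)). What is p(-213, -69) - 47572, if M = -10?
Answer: -88972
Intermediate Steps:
d(K) = 6*K² (d(K) = (2*K)*(K + 2*K) = (2*K)*(3*K) = 6*K²)
p(Y, B) = 600*B (p(Y, B) = (6*(-10)²)*B = (6*100)*B = 600*B)
p(-213, -69) - 47572 = 600*(-69) - 47572 = -41400 - 47572 = -88972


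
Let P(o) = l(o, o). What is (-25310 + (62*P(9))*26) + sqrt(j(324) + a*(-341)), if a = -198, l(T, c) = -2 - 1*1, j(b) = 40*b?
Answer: -30146 + 3*sqrt(8942) ≈ -29862.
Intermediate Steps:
l(T, c) = -3 (l(T, c) = -2 - 1 = -3)
P(o) = -3
(-25310 + (62*P(9))*26) + sqrt(j(324) + a*(-341)) = (-25310 + (62*(-3))*26) + sqrt(40*324 - 198*(-341)) = (-25310 - 186*26) + sqrt(12960 + 67518) = (-25310 - 4836) + sqrt(80478) = -30146 + 3*sqrt(8942)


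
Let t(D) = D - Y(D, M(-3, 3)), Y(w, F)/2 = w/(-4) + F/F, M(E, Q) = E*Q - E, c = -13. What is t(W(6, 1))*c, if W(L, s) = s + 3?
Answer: -52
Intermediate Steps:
M(E, Q) = -E + E*Q
Y(w, F) = 2 - w/2 (Y(w, F) = 2*(w/(-4) + F/F) = 2*(w*(-¼) + 1) = 2*(-w/4 + 1) = 2*(1 - w/4) = 2 - w/2)
W(L, s) = 3 + s
t(D) = -2 + 3*D/2 (t(D) = D - (2 - D/2) = D + (-2 + D/2) = -2 + 3*D/2)
t(W(6, 1))*c = (-2 + 3*(3 + 1)/2)*(-13) = (-2 + (3/2)*4)*(-13) = (-2 + 6)*(-13) = 4*(-13) = -52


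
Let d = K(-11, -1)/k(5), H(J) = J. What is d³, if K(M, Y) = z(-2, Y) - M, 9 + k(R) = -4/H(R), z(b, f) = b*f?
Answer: -274625/117649 ≈ -2.3343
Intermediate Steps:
k(R) = -9 - 4/R
K(M, Y) = -M - 2*Y (K(M, Y) = -2*Y - M = -M - 2*Y)
d = -65/49 (d = (-1*(-11) - 2*(-1))/(-9 - 4/5) = (11 + 2)/(-9 - 4*⅕) = 13/(-9 - ⅘) = 13/(-49/5) = 13*(-5/49) = -65/49 ≈ -1.3265)
d³ = (-65/49)³ = -274625/117649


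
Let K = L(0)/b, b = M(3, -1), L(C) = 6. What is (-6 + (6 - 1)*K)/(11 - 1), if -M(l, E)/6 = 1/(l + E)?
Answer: -8/5 ≈ -1.6000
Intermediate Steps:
M(l, E) = -6/(E + l) (M(l, E) = -6/(l + E) = -6/(E + l))
b = -3 (b = -6/(-1 + 3) = -6/2 = -6*½ = -3)
K = -2 (K = 6/(-3) = 6*(-⅓) = -2)
(-6 + (6 - 1)*K)/(11 - 1) = (-6 + (6 - 1)*(-2))/(11 - 1) = (-6 + 5*(-2))/10 = (-6 - 10)*(⅒) = -16*⅒ = -8/5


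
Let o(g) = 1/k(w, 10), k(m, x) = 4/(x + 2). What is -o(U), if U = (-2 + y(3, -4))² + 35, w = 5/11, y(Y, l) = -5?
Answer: -3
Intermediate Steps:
w = 5/11 (w = 5*(1/11) = 5/11 ≈ 0.45455)
k(m, x) = 4/(2 + x)
U = 84 (U = (-2 - 5)² + 35 = (-7)² + 35 = 49 + 35 = 84)
o(g) = 3 (o(g) = 1/(4/(2 + 10)) = 1/(4/12) = 1/(4*(1/12)) = 1/(⅓) = 3)
-o(U) = -1*3 = -3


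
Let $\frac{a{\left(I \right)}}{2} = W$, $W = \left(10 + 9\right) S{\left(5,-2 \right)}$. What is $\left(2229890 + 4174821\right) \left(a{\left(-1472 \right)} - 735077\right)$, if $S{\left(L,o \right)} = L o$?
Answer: $-4710389537927$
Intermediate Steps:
$W = -190$ ($W = \left(10 + 9\right) 5 \left(-2\right) = 19 \left(-10\right) = -190$)
$a{\left(I \right)} = -380$ ($a{\left(I \right)} = 2 \left(-190\right) = -380$)
$\left(2229890 + 4174821\right) \left(a{\left(-1472 \right)} - 735077\right) = \left(2229890 + 4174821\right) \left(-380 - 735077\right) = 6404711 \left(-380 - 735077\right) = 6404711 \left(-735457\right) = -4710389537927$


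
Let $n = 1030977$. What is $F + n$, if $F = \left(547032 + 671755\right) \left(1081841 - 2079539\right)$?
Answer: $-1215980321349$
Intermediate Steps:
$F = -1215981352326$ ($F = 1218787 \left(-997698\right) = -1215981352326$)
$F + n = -1215981352326 + 1030977 = -1215980321349$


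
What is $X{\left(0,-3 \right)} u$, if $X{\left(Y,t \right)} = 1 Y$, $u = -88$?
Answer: $0$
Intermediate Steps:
$X{\left(Y,t \right)} = Y$
$X{\left(0,-3 \right)} u = 0 \left(-88\right) = 0$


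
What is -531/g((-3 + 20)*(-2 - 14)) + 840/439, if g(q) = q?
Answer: 461589/119408 ≈ 3.8656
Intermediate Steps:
-531/g((-3 + 20)*(-2 - 14)) + 840/439 = -531*1/((-3 + 20)*(-2 - 14)) + 840/439 = -531/(17*(-16)) + 840*(1/439) = -531/(-272) + 840/439 = -531*(-1/272) + 840/439 = 531/272 + 840/439 = 461589/119408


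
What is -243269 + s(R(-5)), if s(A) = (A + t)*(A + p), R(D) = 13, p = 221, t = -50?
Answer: -251927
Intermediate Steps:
s(A) = (-50 + A)*(221 + A) (s(A) = (A - 50)*(A + 221) = (-50 + A)*(221 + A))
-243269 + s(R(-5)) = -243269 + (-11050 + 13² + 171*13) = -243269 + (-11050 + 169 + 2223) = -243269 - 8658 = -251927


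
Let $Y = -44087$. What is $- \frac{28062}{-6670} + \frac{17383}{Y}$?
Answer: $\frac{560612392}{147030145} \approx 3.8129$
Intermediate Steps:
$- \frac{28062}{-6670} + \frac{17383}{Y} = - \frac{28062}{-6670} + \frac{17383}{-44087} = \left(-28062\right) \left(- \frac{1}{6670}\right) + 17383 \left(- \frac{1}{44087}\right) = \frac{14031}{3335} - \frac{17383}{44087} = \frac{560612392}{147030145}$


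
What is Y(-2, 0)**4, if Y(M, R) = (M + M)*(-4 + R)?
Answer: 65536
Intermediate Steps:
Y(M, R) = 2*M*(-4 + R) (Y(M, R) = (2*M)*(-4 + R) = 2*M*(-4 + R))
Y(-2, 0)**4 = (2*(-2)*(-4 + 0))**4 = (2*(-2)*(-4))**4 = 16**4 = 65536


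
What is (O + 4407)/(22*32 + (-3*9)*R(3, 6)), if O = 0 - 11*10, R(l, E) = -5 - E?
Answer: 4297/1001 ≈ 4.2927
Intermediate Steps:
O = -110 (O = 0 - 110 = -110)
(O + 4407)/(22*32 + (-3*9)*R(3, 6)) = (-110 + 4407)/(22*32 + (-3*9)*(-5 - 1*6)) = 4297/(704 - 27*(-5 - 6)) = 4297/(704 - 27*(-11)) = 4297/(704 + 297) = 4297/1001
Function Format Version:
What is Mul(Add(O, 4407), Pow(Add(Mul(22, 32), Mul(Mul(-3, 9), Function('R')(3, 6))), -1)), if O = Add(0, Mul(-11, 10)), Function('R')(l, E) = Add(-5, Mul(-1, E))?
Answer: Rational(4297, 1001) ≈ 4.2927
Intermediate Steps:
O = -110 (O = Add(0, -110) = -110)
Mul(Add(O, 4407), Pow(Add(Mul(22, 32), Mul(Mul(-3, 9), Function('R')(3, 6))), -1)) = Mul(Add(-110, 4407), Pow(Add(Mul(22, 32), Mul(Mul(-3, 9), Add(-5, Mul(-1, 6)))), -1)) = Mul(4297, Pow(Add(704, Mul(-27, Add(-5, -6))), -1)) = Mul(4297, Pow(Add(704, Mul(-27, -11)), -1)) = Mul(4297, Pow(Add(704, 297), -1)) = Mul(4297, Pow(1001, -1)) = Mul(4297, Rational(1, 1001)) = Rational(4297, 1001)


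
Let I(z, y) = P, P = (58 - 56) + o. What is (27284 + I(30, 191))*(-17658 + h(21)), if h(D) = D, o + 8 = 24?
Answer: -481525374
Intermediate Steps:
o = 16 (o = -8 + 24 = 16)
P = 18 (P = (58 - 56) + 16 = 2 + 16 = 18)
I(z, y) = 18
(27284 + I(30, 191))*(-17658 + h(21)) = (27284 + 18)*(-17658 + 21) = 27302*(-17637) = -481525374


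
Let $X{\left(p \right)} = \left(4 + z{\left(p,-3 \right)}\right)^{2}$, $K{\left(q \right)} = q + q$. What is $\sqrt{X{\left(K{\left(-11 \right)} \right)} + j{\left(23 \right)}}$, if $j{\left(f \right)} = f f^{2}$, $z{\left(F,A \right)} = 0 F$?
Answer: $\sqrt{12183} \approx 110.38$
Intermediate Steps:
$K{\left(q \right)} = 2 q$
$z{\left(F,A \right)} = 0$
$j{\left(f \right)} = f^{3}$
$X{\left(p \right)} = 16$ ($X{\left(p \right)} = \left(4 + 0\right)^{2} = 4^{2} = 16$)
$\sqrt{X{\left(K{\left(-11 \right)} \right)} + j{\left(23 \right)}} = \sqrt{16 + 23^{3}} = \sqrt{16 + 12167} = \sqrt{12183}$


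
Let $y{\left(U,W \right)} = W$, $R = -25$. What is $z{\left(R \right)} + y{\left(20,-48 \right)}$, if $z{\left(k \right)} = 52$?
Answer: $4$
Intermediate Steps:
$z{\left(R \right)} + y{\left(20,-48 \right)} = 52 - 48 = 4$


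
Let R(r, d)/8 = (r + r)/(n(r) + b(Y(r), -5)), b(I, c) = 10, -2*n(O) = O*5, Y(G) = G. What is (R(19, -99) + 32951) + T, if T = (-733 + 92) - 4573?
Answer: 2079667/75 ≈ 27729.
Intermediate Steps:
n(O) = -5*O/2 (n(O) = -O*5/2 = -5*O/2)
R(r, d) = 16*r/(10 - 5*r/2) (R(r, d) = 8*((r + r)/(-5*r/2 + 10)) = 8*((2*r)/(10 - 5*r/2)) = 8*(2*r/(10 - 5*r/2)) = 16*r/(10 - 5*r/2))
T = -5214 (T = -641 - 4573 = -5214)
(R(19, -99) + 32951) + T = (-32*19/(-20 + 5*19) + 32951) - 5214 = (-32*19/(-20 + 95) + 32951) - 5214 = (-32*19/75 + 32951) - 5214 = (-32*19*1/75 + 32951) - 5214 = (-608/75 + 32951) - 5214 = 2470717/75 - 5214 = 2079667/75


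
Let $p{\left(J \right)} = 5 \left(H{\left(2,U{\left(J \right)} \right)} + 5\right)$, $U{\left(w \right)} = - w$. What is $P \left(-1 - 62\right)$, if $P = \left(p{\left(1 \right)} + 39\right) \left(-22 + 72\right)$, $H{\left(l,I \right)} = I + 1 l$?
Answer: $-217350$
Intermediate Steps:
$H{\left(l,I \right)} = I + l$
$p{\left(J \right)} = 35 - 5 J$ ($p{\left(J \right)} = 5 \left(\left(- J + 2\right) + 5\right) = 5 \left(\left(2 - J\right) + 5\right) = 5 \left(7 - J\right) = 35 - 5 J$)
$P = 3450$ ($P = \left(\left(35 - 5\right) + 39\right) \left(-22 + 72\right) = \left(\left(35 - 5\right) + 39\right) 50 = \left(30 + 39\right) 50 = 69 \cdot 50 = 3450$)
$P \left(-1 - 62\right) = 3450 \left(-1 - 62\right) = 3450 \left(-63\right) = -217350$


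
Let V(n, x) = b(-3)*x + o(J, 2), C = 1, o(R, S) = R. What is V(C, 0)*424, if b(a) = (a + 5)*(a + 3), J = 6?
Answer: 2544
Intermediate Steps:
b(a) = (3 + a)*(5 + a) (b(a) = (5 + a)*(3 + a) = (3 + a)*(5 + a))
V(n, x) = 6 (V(n, x) = (15 + (-3)² + 8*(-3))*x + 6 = (15 + 9 - 24)*x + 6 = 0*x + 6 = 0 + 6 = 6)
V(C, 0)*424 = 6*424 = 2544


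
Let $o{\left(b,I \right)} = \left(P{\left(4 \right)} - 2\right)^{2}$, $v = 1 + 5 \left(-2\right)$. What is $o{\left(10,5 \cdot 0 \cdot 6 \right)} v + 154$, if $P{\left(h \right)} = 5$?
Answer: $73$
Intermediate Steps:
$v = -9$ ($v = 1 - 10 = -9$)
$o{\left(b,I \right)} = 9$ ($o{\left(b,I \right)} = \left(5 - 2\right)^{2} = 3^{2} = 9$)
$o{\left(10,5 \cdot 0 \cdot 6 \right)} v + 154 = 9 \left(-9\right) + 154 = -81 + 154 = 73$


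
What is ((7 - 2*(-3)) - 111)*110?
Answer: -10780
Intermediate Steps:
((7 - 2*(-3)) - 111)*110 = ((7 + 6) - 111)*110 = (13 - 111)*110 = -98*110 = -10780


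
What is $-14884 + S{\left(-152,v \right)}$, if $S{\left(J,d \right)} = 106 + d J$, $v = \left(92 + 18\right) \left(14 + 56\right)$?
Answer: $-1185178$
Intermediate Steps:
$v = 7700$ ($v = 110 \cdot 70 = 7700$)
$S{\left(J,d \right)} = 106 + J d$
$-14884 + S{\left(-152,v \right)} = -14884 + \left(106 - 1170400\right) = -14884 - 1170294 = -1185178$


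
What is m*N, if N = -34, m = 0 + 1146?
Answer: -38964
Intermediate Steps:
m = 1146
m*N = 1146*(-34) = -38964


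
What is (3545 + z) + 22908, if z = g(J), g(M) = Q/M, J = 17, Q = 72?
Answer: 449773/17 ≈ 26457.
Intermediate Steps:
g(M) = 72/M
z = 72/17 ≈ 4.2353
(3545 + z) + 22908 = (3545 + 72/17) + 22908 = 60337/17 + 22908 = 449773/17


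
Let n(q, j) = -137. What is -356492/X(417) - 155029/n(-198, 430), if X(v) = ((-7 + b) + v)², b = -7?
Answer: 25129265457/22250033 ≈ 1129.4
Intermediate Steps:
X(v) = (-14 + v)² (X(v) = ((-7 - 7) + v)² = (-14 + v)²)
-356492/X(417) - 155029/n(-198, 430) = -356492/(-14 + 417)² - 155029/(-137) = -356492/(403²) - 155029*(-1/137) = -356492/162409 + 155029/137 = 25129265457/22250033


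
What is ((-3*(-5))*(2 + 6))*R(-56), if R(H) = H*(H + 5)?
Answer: 342720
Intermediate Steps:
R(H) = H*(5 + H)
((-3*(-5))*(2 + 6))*R(-56) = ((-3*(-5))*(2 + 6))*(-56*(5 - 56)) = (15*8)*(-56*(-51)) = 120*2856 = 342720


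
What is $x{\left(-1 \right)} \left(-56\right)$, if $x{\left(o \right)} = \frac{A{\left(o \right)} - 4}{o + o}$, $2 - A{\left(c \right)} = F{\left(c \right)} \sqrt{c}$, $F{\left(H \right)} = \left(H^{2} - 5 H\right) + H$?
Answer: $-56 - 140 i \approx -56.0 - 140.0 i$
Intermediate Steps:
$F{\left(H \right)} = H^{2} - 4 H$
$A{\left(c \right)} = 2 - c^{\frac{3}{2}} \left(-4 + c\right)$ ($A{\left(c \right)} = 2 - c \left(-4 + c\right) \sqrt{c} = 2 - c^{\frac{3}{2}} \left(-4 + c\right)$)
$x{\left(o \right)} = \frac{-2 + o^{\frac{3}{2}} \left(4 - o\right)}{2 o}$ ($x{\left(o \right)} = \frac{\left(2 + o^{\frac{3}{2}} \left(4 - o\right)\right) - 4}{o + o} = \frac{-2 + o^{\frac{3}{2}} \left(4 - o\right)}{2 o}$)
$x{\left(-1 \right)} \left(-56\right) = \frac{-2 + \left(-1\right)^{\frac{3}{2}} \left(4 - -1\right)}{2 \left(-1\right)} \left(-56\right) = \frac{1}{2} \left(-1\right) \left(-2 + - i \left(4 + 1\right)\right) \left(-56\right) = \frac{1}{2} \left(-1\right) \left(-2 + - i 5\right) \left(-56\right) = \frac{1}{2} \left(-1\right) \left(-2 - 5 i\right) \left(-56\right) = \left(1 + \frac{5 i}{2}\right) \left(-56\right) = -56 - 140 i$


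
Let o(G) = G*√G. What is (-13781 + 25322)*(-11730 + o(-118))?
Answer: -135375930 - 1361838*I*√118 ≈ -1.3538e+8 - 1.4793e+7*I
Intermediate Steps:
o(G) = G^(3/2)
(-13781 + 25322)*(-11730 + o(-118)) = (-13781 + 25322)*(-11730 + (-118)^(3/2)) = 11541*(-11730 - 118*I*√118) = -135375930 - 1361838*I*√118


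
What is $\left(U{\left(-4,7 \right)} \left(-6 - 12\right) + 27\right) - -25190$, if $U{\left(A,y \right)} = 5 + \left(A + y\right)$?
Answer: $25073$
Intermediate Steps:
$U{\left(A,y \right)} = 5 + A + y$
$\left(U{\left(-4,7 \right)} \left(-6 - 12\right) + 27\right) - -25190 = \left(\left(5 - 4 + 7\right) \left(-6 - 12\right) + 27\right) - -25190 = \left(8 \left(-6 - 12\right) + 27\right) + 25190 = \left(8 \left(-18\right) + 27\right) + 25190 = \left(-144 + 27\right) + 25190 = -117 + 25190 = 25073$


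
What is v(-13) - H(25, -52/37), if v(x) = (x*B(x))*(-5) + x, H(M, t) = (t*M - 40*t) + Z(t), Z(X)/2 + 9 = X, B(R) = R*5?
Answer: -156816/37 ≈ -4238.3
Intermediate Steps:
B(R) = 5*R
Z(X) = -18 + 2*X
H(M, t) = -18 - 38*t + M*t (H(M, t) = (t*M - 40*t) + (-18 + 2*t) = (M*t - 40*t) + (-18 + 2*t) = (-40*t + M*t) + (-18 + 2*t) = -18 - 38*t + M*t)
v(x) = x - 25*x² (v(x) = (x*(5*x))*(-5) + x = (5*x²)*(-5) + x = -25*x² + x = x - 25*x²)
v(-13) - H(25, -52/37) = -13*(1 - 25*(-13)) - (-18 - (-1976)/37 + 25*(-52/37)) = -13*(1 + 325) - (-18 - (-1976)/37 + 25*(-52*1/37)) = -13*326 - (-18 - 38*(-52/37) + 25*(-52/37)) = -4238 - (-18 + 1976/37 - 1300/37) = -4238 - 1*10/37 = -4238 - 10/37 = -156816/37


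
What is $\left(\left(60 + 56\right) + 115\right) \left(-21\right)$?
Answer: $-4851$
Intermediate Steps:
$\left(\left(60 + 56\right) + 115\right) \left(-21\right) = \left(116 + 115\right) \left(-21\right) = 231 \left(-21\right) = -4851$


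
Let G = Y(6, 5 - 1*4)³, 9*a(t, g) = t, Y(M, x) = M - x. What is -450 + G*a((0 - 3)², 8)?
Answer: -325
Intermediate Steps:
a(t, g) = t/9
G = 125 (G = (6 - (5 - 1*4))³ = (6 - (5 - 4))³ = (6 - 1*1)³ = (6 - 1)³ = 5³ = 125)
-450 + G*a((0 - 3)², 8) = -450 + 125*((0 - 3)²/9) = -450 + 125*((⅑)*(-3)²) = -450 + 125*((⅑)*9) = -450 + 125*1 = -450 + 125 = -325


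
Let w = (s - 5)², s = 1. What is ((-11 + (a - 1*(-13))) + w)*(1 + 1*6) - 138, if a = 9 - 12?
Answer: -33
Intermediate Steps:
a = -3
w = 16 (w = (1 - 5)² = (-4)² = 16)
((-11 + (a - 1*(-13))) + w)*(1 + 1*6) - 138 = ((-11 + (-3 - 1*(-13))) + 16)*(1 + 1*6) - 138 = ((-11 + (-3 + 13)) + 16)*(1 + 6) - 138 = ((-11 + 10) + 16)*7 - 138 = (-1 + 16)*7 - 138 = 15*7 - 138 = 105 - 138 = -33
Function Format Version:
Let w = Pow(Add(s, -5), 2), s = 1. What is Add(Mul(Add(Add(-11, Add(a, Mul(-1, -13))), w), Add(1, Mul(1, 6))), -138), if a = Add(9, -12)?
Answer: -33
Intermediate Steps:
a = -3
w = 16 (w = Pow(Add(1, -5), 2) = Pow(-4, 2) = 16)
Add(Mul(Add(Add(-11, Add(a, Mul(-1, -13))), w), Add(1, Mul(1, 6))), -138) = Add(Mul(Add(Add(-11, Add(-3, Mul(-1, -13))), 16), Add(1, Mul(1, 6))), -138) = Add(Mul(Add(Add(-11, Add(-3, 13)), 16), Add(1, 6)), -138) = Add(Mul(Add(Add(-11, 10), 16), 7), -138) = Add(Mul(Add(-1, 16), 7), -138) = Add(Mul(15, 7), -138) = Add(105, -138) = -33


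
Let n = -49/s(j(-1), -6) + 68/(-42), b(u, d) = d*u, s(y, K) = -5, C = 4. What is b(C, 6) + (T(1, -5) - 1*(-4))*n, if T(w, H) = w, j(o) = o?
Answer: 1363/21 ≈ 64.905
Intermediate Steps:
n = 859/105 (n = -49/(-5) + 68/(-42) = -49*(-⅕) + 68*(-1/42) = 49/5 - 34/21 = 859/105 ≈ 8.1810)
b(C, 6) + (T(1, -5) - 1*(-4))*n = 6*4 + (1 - 1*(-4))*(859/105) = 24 + (1 + 4)*(859/105) = 24 + 5*(859/105) = 24 + 859/21 = 1363/21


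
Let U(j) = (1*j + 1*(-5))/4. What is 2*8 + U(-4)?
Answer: 55/4 ≈ 13.750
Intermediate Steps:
U(j) = -5/4 + j/4 (U(j) = (j - 5)*(¼) = (-5 + j)*(¼) = -5/4 + j/4)
2*8 + U(-4) = 2*8 + (-5/4 + (¼)*(-4)) = 16 + (-5/4 - 1) = 16 - 9/4 = 55/4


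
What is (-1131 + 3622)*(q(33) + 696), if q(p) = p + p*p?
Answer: 4528638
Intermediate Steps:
q(p) = p + p**2
(-1131 + 3622)*(q(33) + 696) = (-1131 + 3622)*(33*(1 + 33) + 696) = 2491*(33*34 + 696) = 2491*(1122 + 696) = 2491*1818 = 4528638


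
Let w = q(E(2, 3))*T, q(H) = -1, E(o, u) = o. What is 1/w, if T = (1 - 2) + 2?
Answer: -1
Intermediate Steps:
T = 1 (T = -1 + 2 = 1)
w = -1 (w = -1*1 = -1)
1/w = 1/(-1) = -1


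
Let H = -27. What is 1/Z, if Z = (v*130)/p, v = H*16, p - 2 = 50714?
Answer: -12679/14040 ≈ -0.90306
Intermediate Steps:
p = 50716 (p = 2 + 50714 = 50716)
v = -432 (v = -27*16 = -432)
Z = -14040/12679 (Z = -432*130/50716 = -56160*1/50716 = -14040/12679 ≈ -1.1073)
1/Z = 1/(-14040/12679) = -12679/14040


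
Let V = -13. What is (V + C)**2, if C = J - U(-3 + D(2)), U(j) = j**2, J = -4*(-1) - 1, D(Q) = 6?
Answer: 361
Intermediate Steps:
J = 3 (J = 4 - 1 = 3)
C = -6 (C = 3 - (-3 + 6)**2 = 3 - 1*3**2 = 3 - 1*9 = 3 - 9 = -6)
(V + C)**2 = (-13 - 6)**2 = (-19)**2 = 361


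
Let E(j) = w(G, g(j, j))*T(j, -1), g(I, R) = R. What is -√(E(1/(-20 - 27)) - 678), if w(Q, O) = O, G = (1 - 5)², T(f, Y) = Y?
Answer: -I*√1497655/47 ≈ -26.038*I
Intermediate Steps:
G = 16 (G = (-4)² = 16)
E(j) = -j (E(j) = j*(-1) = -j)
-√(E(1/(-20 - 27)) - 678) = -√(-1/(-20 - 27) - 678) = -√(-1/(-47) - 678) = -√(-1*(-1/47) - 678) = -√(1/47 - 678) = -√(-31865/47) = -I*√1497655/47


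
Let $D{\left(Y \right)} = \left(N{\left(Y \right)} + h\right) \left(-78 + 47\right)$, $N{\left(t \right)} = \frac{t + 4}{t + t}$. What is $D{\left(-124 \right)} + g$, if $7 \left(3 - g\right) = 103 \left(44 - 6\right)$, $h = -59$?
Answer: $\frac{8805}{7} \approx 1257.9$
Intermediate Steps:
$N{\left(t \right)} = \frac{4 + t}{2 t}$
$D{\left(Y \right)} = 1829 - \frac{31 \left(4 + Y\right)}{2 Y}$ ($D{\left(Y \right)} = \left(\frac{4 + Y}{2 Y} - 59\right) \left(-78 + 47\right) = \left(-59 + \frac{4 + Y}{2 Y}\right) \left(-31\right) = 1829 - \frac{31 \left(4 + Y\right)}{2 Y}$)
$g = - \frac{3893}{7}$ ($g = 3 - \frac{103 \left(44 - 6\right)}{7} = 3 - \frac{103 \cdot 38}{7} = 3 - \frac{3914}{7} = - \frac{3893}{7} \approx -556.14$)
$D{\left(-124 \right)} + g = \left(\frac{3627}{2} - \frac{62}{-124}\right) - \frac{3893}{7} = \left(\frac{3627}{2} - - \frac{1}{2}\right) - \frac{3893}{7} = \left(\frac{3627}{2} + \frac{1}{2}\right) - \frac{3893}{7} = 1814 - \frac{3893}{7} = \frac{8805}{7}$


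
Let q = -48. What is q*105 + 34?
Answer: -5006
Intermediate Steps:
q*105 + 34 = -48*105 + 34 = -5040 + 34 = -5006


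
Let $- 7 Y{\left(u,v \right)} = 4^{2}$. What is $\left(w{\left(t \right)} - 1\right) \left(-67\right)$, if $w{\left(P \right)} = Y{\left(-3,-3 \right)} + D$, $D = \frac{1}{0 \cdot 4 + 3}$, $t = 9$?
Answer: $\frac{4154}{21} \approx 197.81$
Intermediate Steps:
$Y{\left(u,v \right)} = - \frac{16}{7}$ ($Y{\left(u,v \right)} = - \frac{4^{2}}{7} = \left(- \frac{1}{7}\right) 16 = - \frac{16}{7}$)
$D = \frac{1}{3}$ ($D = \frac{1}{0 + 3} = \frac{1}{3} \approx 0.33333$)
$w{\left(P \right)} = - \frac{41}{21}$ ($w{\left(P \right)} = - \frac{16}{7} + \frac{1}{3} = - \frac{41}{21}$)
$\left(w{\left(t \right)} - 1\right) \left(-67\right) = \left(- \frac{41}{21} - 1\right) \left(-67\right) = \left(- \frac{62}{21}\right) \left(-67\right) = \frac{4154}{21}$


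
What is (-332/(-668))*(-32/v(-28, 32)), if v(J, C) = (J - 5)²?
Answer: -2656/181863 ≈ -0.014604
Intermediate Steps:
v(J, C) = (-5 + J)²
(-332/(-668))*(-32/v(-28, 32)) = (-332/(-668))*(-32/(-5 - 28)²) = (-332*(-1/668))*(-32/((-33)²)) = 83*(-32/1089)/167 = 83*(-32*1/1089)/167 = (83/167)*(-32/1089) = -2656/181863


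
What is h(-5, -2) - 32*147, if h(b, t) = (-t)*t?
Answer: -4708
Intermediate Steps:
h(b, t) = -t**2
h(-5, -2) - 32*147 = -1*(-2)**2 - 32*147 = -1*4 - 4704 = -4 - 4704 = -4708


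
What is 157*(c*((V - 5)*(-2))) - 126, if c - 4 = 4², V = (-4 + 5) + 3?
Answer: 6154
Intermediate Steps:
V = 4 (V = 1 + 3 = 4)
c = 20 (c = 4 + 4² = 4 + 16 = 20)
157*(c*((V - 5)*(-2))) - 126 = 157*(20*((4 - 5)*(-2))) - 126 = 157*(20*(-1*(-2))) - 126 = 157*(20*2) - 126 = 157*40 - 126 = 6280 - 126 = 6154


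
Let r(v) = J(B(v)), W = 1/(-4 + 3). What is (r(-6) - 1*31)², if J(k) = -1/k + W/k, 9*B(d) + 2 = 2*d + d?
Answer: 90601/100 ≈ 906.01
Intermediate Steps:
W = -1 (W = 1/(-1) = -1)
B(d) = -2/9 + d/3 (B(d) = -2/9 + (2*d + d)/9 = -2/9 + (3*d)/9 = -2/9 + d/3)
J(k) = -2/k (J(k) = -1/k - 1/k = -2/k)
r(v) = -2/(-2/9 + v/3)
(r(-6) - 1*31)² = (-18/(-2 + 3*(-6)) - 1*31)² = (-18/(-2 - 18) - 31)² = (-18/(-20) - 31)² = (-18*(-1/20) - 31)² = (9/10 - 31)² = (-301/10)² = 90601/100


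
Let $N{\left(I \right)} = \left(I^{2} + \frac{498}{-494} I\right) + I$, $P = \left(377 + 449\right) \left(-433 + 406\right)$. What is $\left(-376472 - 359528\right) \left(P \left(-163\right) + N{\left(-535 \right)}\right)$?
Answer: $- \frac{712889207712000}{247} \approx -2.8862 \cdot 10^{12}$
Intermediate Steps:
$P = -22302$ ($P = 826 \left(-27\right) = -22302$)
$N{\left(I \right)} = I^{2} - \frac{2 I}{247}$ ($N{\left(I \right)} = \left(I^{2} + 498 \left(- \frac{1}{494}\right) I\right) + I = \left(I^{2} - \frac{249 I}{247}\right) + I = I^{2} - \frac{2 I}{247}$)
$\left(-376472 - 359528\right) \left(P \left(-163\right) + N{\left(-535 \right)}\right) = \left(-376472 - 359528\right) \left(\left(-22302\right) \left(-163\right) + \frac{1}{247} \left(-535\right) \left(-2 + 247 \left(-535\right)\right)\right) = - 736000 \left(3635226 + \frac{1}{247} \left(-535\right) \left(-2 - 132145\right)\right) = - 736000 \left(3635226 + \frac{1}{247} \left(-535\right) \left(-132147\right)\right) = - 736000 \left(3635226 + \frac{70698645}{247}\right) = \left(-736000\right) \frac{968599467}{247} = - \frac{712889207712000}{247}$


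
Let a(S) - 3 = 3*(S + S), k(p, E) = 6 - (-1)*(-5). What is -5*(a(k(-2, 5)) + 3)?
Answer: -60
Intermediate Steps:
k(p, E) = 1 (k(p, E) = 6 - 1*5 = 6 - 5 = 1)
a(S) = 3 + 6*S (a(S) = 3 + 3*(S + S) = 3 + 3*(2*S) = 3 + 6*S)
-5*(a(k(-2, 5)) + 3) = -5*((3 + 6*1) + 3) = -5*((3 + 6) + 3) = -5*(9 + 3) = -5*12 = -60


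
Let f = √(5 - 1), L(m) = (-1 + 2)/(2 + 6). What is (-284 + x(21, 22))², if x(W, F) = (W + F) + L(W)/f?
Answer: 14861025/256 ≈ 58051.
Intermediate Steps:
L(m) = ⅛ (L(m) = 1/8 = 1*(⅛) = ⅛)
f = 2 (f = √4 = 2)
x(W, F) = 1/16 + F + W (x(W, F) = (W + F) + (⅛)/2 = (F + W) + (⅛)*(½) = (F + W) + 1/16 = 1/16 + F + W)
(-284 + x(21, 22))² = (-284 + (1/16 + 22 + 21))² = (-284 + 689/16)² = (-3855/16)² = 14861025/256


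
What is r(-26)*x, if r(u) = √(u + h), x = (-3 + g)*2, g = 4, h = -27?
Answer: 2*I*√53 ≈ 14.56*I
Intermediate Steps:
x = 2 (x = (-3 + 4)*2 = 1*2 = 2)
r(u) = √(-27 + u) (r(u) = √(u - 27) = √(-27 + u))
r(-26)*x = √(-27 - 26)*2 = √(-53)*2 = (I*√53)*2 = 2*I*√53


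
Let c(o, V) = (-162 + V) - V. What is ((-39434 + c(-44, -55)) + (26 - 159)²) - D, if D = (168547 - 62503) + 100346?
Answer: -228297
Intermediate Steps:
c(o, V) = -162
D = 206390 (D = 106044 + 100346 = 206390)
((-39434 + c(-44, -55)) + (26 - 159)²) - D = ((-39434 - 162) + (26 - 159)²) - 1*206390 = (-39596 + (-133)²) - 206390 = (-39596 + 17689) - 206390 = -21907 - 206390 = -228297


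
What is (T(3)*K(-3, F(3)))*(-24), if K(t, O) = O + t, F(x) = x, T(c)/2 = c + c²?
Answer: 0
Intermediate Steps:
T(c) = 2*c + 2*c² (T(c) = 2*(c + c²) = 2*c + 2*c²)
(T(3)*K(-3, F(3)))*(-24) = ((2*3*(1 + 3))*(3 - 3))*(-24) = ((2*3*4)*0)*(-24) = (24*0)*(-24) = 0*(-24) = 0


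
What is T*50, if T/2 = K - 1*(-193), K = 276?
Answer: 46900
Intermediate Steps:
T = 938 (T = 2*(276 - 1*(-193)) = 2*(276 + 193) = 2*469 = 938)
T*50 = 938*50 = 46900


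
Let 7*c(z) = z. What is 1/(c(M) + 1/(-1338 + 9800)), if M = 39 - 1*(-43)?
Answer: 59234/693891 ≈ 0.085365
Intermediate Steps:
M = 82 (M = 39 + 43 = 82)
c(z) = z/7
1/(c(M) + 1/(-1338 + 9800)) = 1/((1/7)*82 + 1/(-1338 + 9800)) = 1/(82/7 + 1/8462) = 1/(693891/59234) = 59234/693891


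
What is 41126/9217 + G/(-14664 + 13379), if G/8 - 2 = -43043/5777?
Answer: 307618471974/68421892565 ≈ 4.4959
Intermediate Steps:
G = -251912/5777 (G = 16 + 8*(-43043/5777) = 16 - 344344/5777 = -251912/5777 ≈ -43.606)
41126/9217 + G/(-14664 + 13379) = 41126/9217 - 251912/(5777*(-14664 + 13379)) = 41126*(1/9217) - 251912/5777/(-1285) = 41126/9217 - 251912/5777*(-1/1285) = 41126/9217 + 251912/7423445 = 307618471974/68421892565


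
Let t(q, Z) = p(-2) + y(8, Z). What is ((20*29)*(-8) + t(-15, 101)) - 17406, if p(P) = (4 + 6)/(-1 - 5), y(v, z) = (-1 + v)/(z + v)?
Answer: -7209566/327 ≈ -22048.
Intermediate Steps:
y(v, z) = (-1 + v)/(v + z)
p(P) = -5/3 (p(P) = 10/(-6) = 10*(-⅙) = -5/3)
t(q, Z) = -5/3 + 7/(8 + Z) (t(q, Z) = -5/3 + (-1 + 8)/(8 + Z) = -5/3 + 7/(8 + Z))
((20*29)*(-8) + t(-15, 101)) - 17406 = ((20*29)*(-8) + (-19 - 5*101)/(3*(8 + 101))) - 17406 = (580*(-8) + (⅓)*(-19 - 505)/109) - 17406 = (-4640 + (⅓)*(1/109)*(-524)) - 17406 = (-4640 - 524/327) - 17406 = -1517804/327 - 17406 = -7209566/327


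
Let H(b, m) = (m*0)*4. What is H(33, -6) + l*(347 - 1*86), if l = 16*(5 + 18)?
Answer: 96048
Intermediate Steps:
H(b, m) = 0 (H(b, m) = 0*4 = 0)
l = 368 (l = 16*23 = 368)
H(33, -6) + l*(347 - 1*86) = 0 + 368*(347 - 1*86) = 0 + 368*(347 - 86) = 0 + 368*261 = 0 + 96048 = 96048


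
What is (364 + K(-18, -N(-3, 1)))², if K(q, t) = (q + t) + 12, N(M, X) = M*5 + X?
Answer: 138384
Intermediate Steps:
N(M, X) = X + 5*M (N(M, X) = 5*M + X = X + 5*M)
K(q, t) = 12 + q + t
(364 + K(-18, -N(-3, 1)))² = (364 + (12 - 18 - (1 + 5*(-3))))² = (364 + (12 - 18 - (1 - 15)))² = (364 + (12 - 18 - 1*(-14)))² = (364 + (12 - 18 + 14))² = (364 + 8)² = 372² = 138384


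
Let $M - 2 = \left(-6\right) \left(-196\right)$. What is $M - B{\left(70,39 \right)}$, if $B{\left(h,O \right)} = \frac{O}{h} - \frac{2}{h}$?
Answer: $\frac{82423}{70} \approx 1177.5$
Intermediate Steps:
$B{\left(h,O \right)} = - \frac{2}{h} + \frac{O}{h}$
$M = 1178$ ($M = 2 - -1176 = 2 + 1176 = 1178$)
$M - B{\left(70,39 \right)} = 1178 - \frac{-2 + 39}{70} = 1178 - \frac{1}{70} \cdot 37 = 1178 - \frac{37}{70} = \frac{82423}{70}$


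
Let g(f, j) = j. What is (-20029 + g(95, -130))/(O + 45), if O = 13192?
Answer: -20159/13237 ≈ -1.5229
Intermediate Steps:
(-20029 + g(95, -130))/(O + 45) = (-20029 - 130)/(13192 + 45) = -20159/13237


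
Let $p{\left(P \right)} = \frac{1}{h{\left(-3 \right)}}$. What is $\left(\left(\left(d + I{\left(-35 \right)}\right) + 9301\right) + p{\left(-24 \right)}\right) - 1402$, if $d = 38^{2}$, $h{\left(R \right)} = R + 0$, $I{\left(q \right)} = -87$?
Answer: $\frac{27767}{3} \approx 9255.7$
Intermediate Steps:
$h{\left(R \right)} = R$
$d = 1444$
$p{\left(P \right)} = - \frac{1}{3}$ ($p{\left(P \right)} = \frac{1}{-3} = - \frac{1}{3}$)
$\left(\left(\left(d + I{\left(-35 \right)}\right) + 9301\right) + p{\left(-24 \right)}\right) - 1402 = \left(\left(\left(1444 - 87\right) + 9301\right) - \frac{1}{3}\right) - 1402 = \left(\left(1357 + 9301\right) - \frac{1}{3}\right) - 1402 = \left(10658 - \frac{1}{3}\right) - 1402 = \frac{31973}{3} - 1402 = \frac{27767}{3}$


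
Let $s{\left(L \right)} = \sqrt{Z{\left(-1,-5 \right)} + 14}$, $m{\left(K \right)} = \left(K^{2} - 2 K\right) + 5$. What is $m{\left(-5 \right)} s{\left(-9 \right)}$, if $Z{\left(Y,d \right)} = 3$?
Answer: $40 \sqrt{17} \approx 164.92$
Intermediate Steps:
$m{\left(K \right)} = 5 + K^{2} - 2 K$
$s{\left(L \right)} = \sqrt{17}$ ($s{\left(L \right)} = \sqrt{3 + 14} = \sqrt{17}$)
$m{\left(-5 \right)} s{\left(-9 \right)} = \left(5 + \left(-5\right)^{2} - -10\right) \sqrt{17} = \left(5 + 25 + 10\right) \sqrt{17} = 40 \sqrt{17}$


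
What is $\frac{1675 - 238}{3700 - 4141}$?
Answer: $- \frac{479}{147} \approx -3.2585$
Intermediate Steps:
$\frac{1675 - 238}{3700 - 4141} = \frac{1437}{3700 - 4141} = \frac{1437}{-441} = 1437 \left(- \frac{1}{441}\right) = - \frac{479}{147}$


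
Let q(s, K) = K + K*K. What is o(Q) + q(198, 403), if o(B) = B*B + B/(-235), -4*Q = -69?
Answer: 613291679/3760 ≈ 1.6311e+5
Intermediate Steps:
q(s, K) = K + K**2
Q = 69/4 (Q = -1/4*(-69) = 69/4 ≈ 17.250)
o(B) = B**2 - B/235 (o(B) = B**2 + B*(-1/235) = B**2 - B/235)
o(Q) + q(198, 403) = 69*(-1/235 + 69/4)/4 + 403*(1 + 403) = (69/4)*(16211/940) + 403*404 = 1118559/3760 + 162812 = 613291679/3760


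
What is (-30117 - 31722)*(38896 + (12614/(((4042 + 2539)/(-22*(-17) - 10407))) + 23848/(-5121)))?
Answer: -4552685038884526/3744589 ≈ -1.2158e+9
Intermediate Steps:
(-30117 - 31722)*(38896 + (12614/(((4042 + 2539)/(-22*(-17) - 10407))) + 23848/(-5121))) = -61839*(38896 + (12614/((6581/(374 - 10407))) + 23848*(-1/5121))) = -61839*(38896 + (12614/((6581/(-10033))) - 23848/5121)) = -61839*(38896 + (12614/((6581*(-1/10033))) - 23848/5121)) = -61839*(38896 + (12614/(-6581/10033) - 23848/5121)) = -61839*(38896 + (12614*(-10033/6581) - 23848/5121)) = -61839*(38896 + (-126556262/6581 - 23848/5121)) = -61839*(38896 - 648251561390/33701301) = -61839*662594242306/33701301 = -4552685038884526/3744589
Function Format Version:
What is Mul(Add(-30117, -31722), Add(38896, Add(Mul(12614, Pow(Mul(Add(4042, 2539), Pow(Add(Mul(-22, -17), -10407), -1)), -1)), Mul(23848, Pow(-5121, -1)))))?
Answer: Rational(-4552685038884526, 3744589) ≈ -1.2158e+9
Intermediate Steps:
Mul(Add(-30117, -31722), Add(38896, Add(Mul(12614, Pow(Mul(Add(4042, 2539), Pow(Add(Mul(-22, -17), -10407), -1)), -1)), Mul(23848, Pow(-5121, -1))))) = Mul(-61839, Add(38896, Add(Mul(12614, Pow(Mul(6581, Pow(Add(374, -10407), -1)), -1)), Mul(23848, Rational(-1, 5121))))) = Mul(-61839, Add(38896, Add(Mul(12614, Pow(Mul(6581, Pow(-10033, -1)), -1)), Rational(-23848, 5121)))) = Mul(-61839, Add(38896, Add(Mul(12614, Pow(Mul(6581, Rational(-1, 10033)), -1)), Rational(-23848, 5121)))) = Mul(-61839, Add(38896, Add(Mul(12614, Pow(Rational(-6581, 10033), -1)), Rational(-23848, 5121)))) = Mul(-61839, Add(38896, Add(Mul(12614, Rational(-10033, 6581)), Rational(-23848, 5121)))) = Mul(-61839, Add(38896, Add(Rational(-126556262, 6581), Rational(-23848, 5121)))) = Mul(-61839, Add(38896, Rational(-648251561390, 33701301))) = Mul(-61839, Rational(662594242306, 33701301)) = Rational(-4552685038884526, 3744589)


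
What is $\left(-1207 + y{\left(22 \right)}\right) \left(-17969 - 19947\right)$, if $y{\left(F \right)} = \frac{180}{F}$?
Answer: $\frac{499998292}{11} \approx 4.5454 \cdot 10^{7}$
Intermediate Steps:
$\left(-1207 + y{\left(22 \right)}\right) \left(-17969 - 19947\right) = \left(-1207 + \frac{180}{22}\right) \left(-17969 - 19947\right) = \left(-1207 + 180 \cdot \frac{1}{22}\right) \left(-37916\right) = \left(-1207 + \frac{90}{11}\right) \left(-37916\right) = \left(- \frac{13187}{11}\right) \left(-37916\right) = \frac{499998292}{11}$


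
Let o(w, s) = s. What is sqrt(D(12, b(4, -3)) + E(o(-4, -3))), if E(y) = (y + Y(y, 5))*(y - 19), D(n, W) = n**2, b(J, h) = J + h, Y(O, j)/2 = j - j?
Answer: sqrt(210) ≈ 14.491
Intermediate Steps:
Y(O, j) = 0 (Y(O, j) = 2*(j - j) = 2*0 = 0)
E(y) = y*(-19 + y) (E(y) = (y + 0)*(y - 19) = y*(-19 + y))
sqrt(D(12, b(4, -3)) + E(o(-4, -3))) = sqrt(12**2 - 3*(-19 - 3)) = sqrt(144 - 3*(-22)) = sqrt(144 + 66) = sqrt(210)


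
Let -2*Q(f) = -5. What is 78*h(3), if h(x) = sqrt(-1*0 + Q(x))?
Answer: 39*sqrt(10) ≈ 123.33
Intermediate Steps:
Q(f) = 5/2 (Q(f) = -1/2*(-5) = 5/2)
h(x) = sqrt(10)/2 (h(x) = sqrt(-1*0 + 5/2) = sqrt(0 + 5/2) = sqrt(5/2) = sqrt(10)/2)
78*h(3) = 78*(sqrt(10)/2) = 39*sqrt(10)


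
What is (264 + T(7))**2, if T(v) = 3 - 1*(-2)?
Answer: 72361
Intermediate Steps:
T(v) = 5 (T(v) = 3 + 2 = 5)
(264 + T(7))**2 = (264 + 5)**2 = 269**2 = 72361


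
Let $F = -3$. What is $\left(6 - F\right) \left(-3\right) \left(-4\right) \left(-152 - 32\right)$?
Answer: $-19872$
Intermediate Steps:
$\left(6 - F\right) \left(-3\right) \left(-4\right) \left(-152 - 32\right) = \left(6 - -3\right) \left(-3\right) \left(-4\right) \left(-152 - 32\right) = \left(6 + 3\right) \left(-3\right) \left(-4\right) \left(-184\right) = 9 \left(-3\right) \left(-4\right) \left(-184\right) = \left(-27\right) \left(-4\right) \left(-184\right) = 108 \left(-184\right) = -19872$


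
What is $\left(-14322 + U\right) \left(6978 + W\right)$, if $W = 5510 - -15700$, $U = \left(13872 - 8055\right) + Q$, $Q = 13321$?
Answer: $135753408$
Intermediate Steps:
$U = 19138$ ($U = \left(13872 - 8055\right) + 13321 = 5817 + 13321 = 19138$)
$W = 21210$ ($W = 5510 + 15700 = 21210$)
$\left(-14322 + U\right) \left(6978 + W\right) = \left(-14322 + 19138\right) \left(6978 + 21210\right) = 4816 \cdot 28188 = 135753408$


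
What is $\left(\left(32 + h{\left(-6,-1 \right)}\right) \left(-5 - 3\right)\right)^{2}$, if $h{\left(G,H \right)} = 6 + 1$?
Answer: $97344$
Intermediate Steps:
$h{\left(G,H \right)} = 7$
$\left(\left(32 + h{\left(-6,-1 \right)}\right) \left(-5 - 3\right)\right)^{2} = \left(\left(32 + 7\right) \left(-5 - 3\right)\right)^{2} = \left(39 \left(-8\right)\right)^{2} = \left(-312\right)^{2} = 97344$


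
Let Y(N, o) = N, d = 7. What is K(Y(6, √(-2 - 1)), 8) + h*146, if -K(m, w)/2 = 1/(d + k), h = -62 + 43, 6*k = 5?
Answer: -130390/47 ≈ -2774.3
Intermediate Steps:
k = ⅚ (k = (⅙)*5 = ⅚ ≈ 0.83333)
h = -19
K(m, w) = -12/47 (K(m, w) = -2/(7 + ⅚) = -2/47/6 = -2*6/47 = -12/47)
K(Y(6, √(-2 - 1)), 8) + h*146 = -12/47 - 19*146 = -12/47 - 2774 = -130390/47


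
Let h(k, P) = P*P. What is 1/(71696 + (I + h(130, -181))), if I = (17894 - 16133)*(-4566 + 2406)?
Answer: -1/3699303 ≈ -2.7032e-7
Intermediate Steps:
h(k, P) = P²
I = -3803760 (I = 1761*(-2160) = -3803760)
1/(71696 + (I + h(130, -181))) = 1/(71696 + (-3803760 + (-181)²)) = 1/(71696 + (-3803760 + 32761)) = 1/(71696 - 3770999) = 1/(-3699303) = -1/3699303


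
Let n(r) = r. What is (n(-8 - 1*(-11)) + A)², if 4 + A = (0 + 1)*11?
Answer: 100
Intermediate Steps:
A = 7 (A = -4 + (0 + 1)*11 = -4 + 1*11 = -4 + 11 = 7)
(n(-8 - 1*(-11)) + A)² = ((-8 - 1*(-11)) + 7)² = ((-8 + 11) + 7)² = (3 + 7)² = 10² = 100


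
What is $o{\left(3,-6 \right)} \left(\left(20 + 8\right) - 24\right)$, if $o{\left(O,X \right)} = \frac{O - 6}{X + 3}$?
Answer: $4$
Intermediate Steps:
$o{\left(O,X \right)} = \frac{-6 + O}{3 + X}$
$o{\left(3,-6 \right)} \left(\left(20 + 8\right) - 24\right) = \frac{-6 + 3}{3 - 6} \left(\left(20 + 8\right) - 24\right) = \frac{1}{-3} \left(-3\right) \left(28 - 24\right) = \left(- \frac{1}{3}\right) \left(-3\right) 4 = 1 \cdot 4 = 4$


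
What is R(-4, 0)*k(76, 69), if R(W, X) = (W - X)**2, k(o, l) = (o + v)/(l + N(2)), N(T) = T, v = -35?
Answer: 656/71 ≈ 9.2394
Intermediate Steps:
k(o, l) = (-35 + o)/(2 + l) (k(o, l) = (o - 35)/(l + 2) = (-35 + o)/(2 + l))
R(-4, 0)*k(76, 69) = (-4 - 1*0)**2*((-35 + 76)/(2 + 69)) = (-4 + 0)**2*(41/71) = (-4)**2*((1/71)*41) = 16*(41/71) = 656/71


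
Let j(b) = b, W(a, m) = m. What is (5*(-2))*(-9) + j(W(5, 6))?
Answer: 96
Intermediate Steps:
(5*(-2))*(-9) + j(W(5, 6)) = (5*(-2))*(-9) + 6 = -10*(-9) + 6 = 90 + 6 = 96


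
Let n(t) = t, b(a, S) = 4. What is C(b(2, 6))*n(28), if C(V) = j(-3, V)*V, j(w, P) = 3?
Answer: 336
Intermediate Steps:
C(V) = 3*V
C(b(2, 6))*n(28) = (3*4)*28 = 12*28 = 336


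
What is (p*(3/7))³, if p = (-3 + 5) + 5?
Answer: 27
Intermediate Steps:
p = 7 (p = 2 + 5 = 7)
(p*(3/7))³ = (7*(3/7))³ = 3³ = 27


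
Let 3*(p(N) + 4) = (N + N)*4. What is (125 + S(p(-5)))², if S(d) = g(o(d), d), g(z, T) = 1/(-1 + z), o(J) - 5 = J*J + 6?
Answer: 121981849081/7806436 ≈ 15626.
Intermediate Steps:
o(J) = 11 + J² (o(J) = 5 + (J*J + 6) = 5 + (J² + 6) = 5 + (6 + J²) = 11 + J²)
p(N) = -4 + 8*N/3 (p(N) = -4 + ((N + N)*4)/3 = -4 + ((2*N)*4)/3 = -4 + (8*N)/3 = -4 + 8*N/3)
S(d) = 1/(10 + d²) (S(d) = 1/(-1 + (11 + d²)) = 1/(10 + d²))
(125 + S(p(-5)))² = (125 + 1/(10 + (-4 + (8/3)*(-5))²))² = (125 + 1/(10 + (-4 - 40/3)²))² = (125 + 1/(10 + (-52/3)²))² = (125 + 1/(10 + 2704/9))² = (125 + 1/(2794/9))² = (125 + 9/2794)² = (349259/2794)² = 121981849081/7806436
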